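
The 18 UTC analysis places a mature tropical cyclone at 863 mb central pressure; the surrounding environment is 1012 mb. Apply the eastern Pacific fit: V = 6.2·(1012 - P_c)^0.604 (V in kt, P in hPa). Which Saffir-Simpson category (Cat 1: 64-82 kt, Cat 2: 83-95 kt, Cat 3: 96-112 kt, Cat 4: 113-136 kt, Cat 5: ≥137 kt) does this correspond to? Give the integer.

ΔP = 1012 − 863 = 149 mb.
V ≈ 6.2 × 149^0.604 = 6.2 × 20.54 ≈ 127 kt.
127 kt falls in the Category 4 band.

4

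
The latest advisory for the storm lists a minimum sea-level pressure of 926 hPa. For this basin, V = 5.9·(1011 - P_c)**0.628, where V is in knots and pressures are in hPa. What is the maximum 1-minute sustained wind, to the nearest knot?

96 kt

ΔP = 1011 − 926 = 85 hPa.
85^0.628 ≈ 16.281.
V ≈ 5.9 × 16.281 ≈ 96.1 kt.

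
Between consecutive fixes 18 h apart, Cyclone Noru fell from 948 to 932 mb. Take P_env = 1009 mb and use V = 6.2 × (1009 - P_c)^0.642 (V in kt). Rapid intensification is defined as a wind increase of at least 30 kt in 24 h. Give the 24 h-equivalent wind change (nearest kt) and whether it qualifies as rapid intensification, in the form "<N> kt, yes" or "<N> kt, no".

V₁: ΔP = 61, V ≈ 6.2 × 61^0.642 ≈ 86.81 kt.
V₂: ΔP = 77, V ≈ 6.2 × 77^0.642 ≈ 100.81 kt.
ΔV over 18 h = 14.00 kt → 24 h equivalent = 14.00 × 24/18 ≈ 18.67 kt.
19 kt < 30 kt ⇒ not rapid intensification.

19 kt, no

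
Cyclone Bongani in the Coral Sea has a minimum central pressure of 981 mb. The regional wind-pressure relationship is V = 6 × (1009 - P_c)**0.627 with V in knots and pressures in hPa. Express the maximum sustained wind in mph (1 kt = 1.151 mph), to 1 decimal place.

55.8 mph

ΔP = 1009 − 981 = 28 mb.
V ≈ 6 × 28^0.627 = 6 × 8.079 ≈ 48.475 kt.
48.475 × 1.151 ≈ 55.79 mph → 55.8 mph.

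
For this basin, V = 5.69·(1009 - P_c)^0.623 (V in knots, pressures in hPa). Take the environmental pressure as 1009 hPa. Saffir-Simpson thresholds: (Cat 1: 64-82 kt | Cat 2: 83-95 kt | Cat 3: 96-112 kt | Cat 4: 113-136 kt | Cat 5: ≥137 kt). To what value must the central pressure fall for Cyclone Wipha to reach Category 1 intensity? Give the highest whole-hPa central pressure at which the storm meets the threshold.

Category 1 begins at V = 64 kt.
Required ΔP = (64/5.69)^(1/0.623) = 11.248^1.605 ≈ 48.65 hPa.
P_c ≤ 1009 − 48.65 = 960.35, so the highest integer P_c is 960 hPa.

960 hPa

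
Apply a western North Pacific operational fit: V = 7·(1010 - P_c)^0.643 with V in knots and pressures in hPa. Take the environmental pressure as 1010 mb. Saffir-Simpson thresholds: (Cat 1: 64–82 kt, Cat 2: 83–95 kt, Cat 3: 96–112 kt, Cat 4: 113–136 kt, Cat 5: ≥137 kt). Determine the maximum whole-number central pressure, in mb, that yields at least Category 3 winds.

951 mb

Category 3 begins at V = 96 kt.
Required ΔP = (96/7)^(1/0.643) = 13.714^1.555 ≈ 58.69 mb.
P_c ≤ 1010 − 58.69 = 951.31, so the highest integer P_c is 951 mb.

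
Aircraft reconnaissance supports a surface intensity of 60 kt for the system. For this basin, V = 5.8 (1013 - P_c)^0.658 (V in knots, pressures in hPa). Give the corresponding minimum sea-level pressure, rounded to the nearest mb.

ΔP = (V / 5.8)^(1/0.658) = (60/5.8)^1.520.
60/5.8 = 10.345; 10.345^1.520 ≈ 34.84 mb.
P_c = 1013 − 34.84 = 978.16 ≈ 978 mb.

978 mb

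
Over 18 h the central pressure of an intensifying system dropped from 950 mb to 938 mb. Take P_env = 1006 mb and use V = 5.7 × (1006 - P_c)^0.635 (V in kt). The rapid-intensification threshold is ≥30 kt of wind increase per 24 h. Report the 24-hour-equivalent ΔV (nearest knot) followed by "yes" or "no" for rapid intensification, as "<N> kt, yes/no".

V₁: ΔP = 56, V ≈ 5.7 × 56^0.635 ≈ 73.45 kt.
V₂: ΔP = 68, V ≈ 5.7 × 68^0.635 ≈ 83.08 kt.
ΔV over 18 h = 9.63 kt → 24 h equivalent = 9.63 × 24/18 ≈ 12.84 kt.
13 kt < 30 kt ⇒ not rapid intensification.

13 kt, no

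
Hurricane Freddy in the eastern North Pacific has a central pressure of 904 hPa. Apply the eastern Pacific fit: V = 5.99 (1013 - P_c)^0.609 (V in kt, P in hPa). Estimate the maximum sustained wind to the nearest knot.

104 kt

ΔP = 1013 − 904 = 109 hPa.
109^0.609 ≈ 17.410.
V ≈ 5.99 × 17.410 ≈ 104.3 kt.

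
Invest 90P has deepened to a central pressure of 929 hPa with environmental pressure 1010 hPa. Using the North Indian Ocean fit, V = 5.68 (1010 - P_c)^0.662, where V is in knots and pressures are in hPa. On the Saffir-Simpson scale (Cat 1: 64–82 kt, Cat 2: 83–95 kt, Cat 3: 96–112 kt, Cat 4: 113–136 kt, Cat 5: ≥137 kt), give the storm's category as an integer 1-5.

3

ΔP = 1010 − 929 = 81 hPa.
V ≈ 5.68 × 81^0.662 = 5.68 × 18.34 ≈ 104 kt.
104 kt falls in the Category 3 band.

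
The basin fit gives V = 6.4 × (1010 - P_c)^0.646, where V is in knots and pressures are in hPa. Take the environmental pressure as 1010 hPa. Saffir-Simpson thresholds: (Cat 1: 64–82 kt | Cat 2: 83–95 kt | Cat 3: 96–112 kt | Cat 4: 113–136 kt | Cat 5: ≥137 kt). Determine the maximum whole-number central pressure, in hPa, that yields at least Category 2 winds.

Category 2 begins at V = 83 kt.
Required ΔP = (83/6.4)^(1/0.646) = 12.969^1.548 ≈ 52.81 hPa.
P_c ≤ 1010 − 52.81 = 957.19, so the highest integer P_c is 957 hPa.

957 hPa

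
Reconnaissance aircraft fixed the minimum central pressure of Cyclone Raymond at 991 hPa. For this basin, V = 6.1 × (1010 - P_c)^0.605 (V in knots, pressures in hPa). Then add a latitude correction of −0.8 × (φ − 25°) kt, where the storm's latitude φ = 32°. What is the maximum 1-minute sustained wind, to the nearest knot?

31 kt

ΔP = 1010 − 991 = 19 hPa.
19^0.605 ≈ 5.938.
V ≈ 6.1 × 5.938 ≈ 36.2 kt.
Latitude correction: −0.8 × (32 − 25) = -5.6 kt.
Corrected V ≈ 30.6 kt → 31 kt.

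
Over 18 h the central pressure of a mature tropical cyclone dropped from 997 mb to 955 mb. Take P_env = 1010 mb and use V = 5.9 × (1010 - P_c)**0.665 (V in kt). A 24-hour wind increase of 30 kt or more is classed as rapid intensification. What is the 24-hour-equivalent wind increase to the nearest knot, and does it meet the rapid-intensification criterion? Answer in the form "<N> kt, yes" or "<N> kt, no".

V₁: ΔP = 13, V ≈ 5.9 × 13^0.665 ≈ 32.48 kt.
V₂: ΔP = 55, V ≈ 5.9 × 55^0.665 ≈ 84.76 kt.
ΔV over 18 h = 52.28 kt → 24 h equivalent = 52.28 × 24/18 ≈ 69.71 kt.
70 kt ≥ 30 kt ⇒ rapid intensification.

70 kt, yes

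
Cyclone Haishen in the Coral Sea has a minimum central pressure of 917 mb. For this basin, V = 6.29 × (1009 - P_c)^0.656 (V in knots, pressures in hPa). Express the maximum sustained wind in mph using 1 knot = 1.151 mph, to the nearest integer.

ΔP = 1009 − 917 = 92 mb.
V ≈ 6.29 × 92^0.656 = 6.29 × 19.420 ≈ 122.151 kt.
122.151 × 1.151 ≈ 140.60 mph → 141 mph.

141 mph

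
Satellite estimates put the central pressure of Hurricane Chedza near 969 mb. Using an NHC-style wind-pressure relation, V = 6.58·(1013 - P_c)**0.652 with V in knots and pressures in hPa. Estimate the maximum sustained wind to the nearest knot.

78 kt

ΔP = 1013 − 969 = 44 mb.
44^0.652 ≈ 11.790.
V ≈ 6.58 × 11.790 ≈ 77.6 kt.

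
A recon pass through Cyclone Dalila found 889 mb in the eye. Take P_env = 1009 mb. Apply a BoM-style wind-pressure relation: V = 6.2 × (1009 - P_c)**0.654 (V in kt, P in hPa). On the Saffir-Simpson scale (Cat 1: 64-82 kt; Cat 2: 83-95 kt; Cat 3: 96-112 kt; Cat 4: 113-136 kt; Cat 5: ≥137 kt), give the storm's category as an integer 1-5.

ΔP = 1009 − 889 = 120 mb.
V ≈ 6.2 × 120^0.654 = 6.2 × 22.90 ≈ 142 kt.
142 kt falls in the Category 5 band.

5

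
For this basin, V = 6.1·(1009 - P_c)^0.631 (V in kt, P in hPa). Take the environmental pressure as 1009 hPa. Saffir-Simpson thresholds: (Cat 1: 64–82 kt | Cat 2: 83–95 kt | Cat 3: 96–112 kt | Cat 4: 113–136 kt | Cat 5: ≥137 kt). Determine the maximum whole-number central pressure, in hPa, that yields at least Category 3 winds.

930 hPa

Category 3 begins at V = 96 kt.
Required ΔP = (96/6.1)^(1/0.631) = 15.738^1.585 ≈ 78.87 hPa.
P_c ≤ 1009 − 78.87 = 930.13, so the highest integer P_c is 930 hPa.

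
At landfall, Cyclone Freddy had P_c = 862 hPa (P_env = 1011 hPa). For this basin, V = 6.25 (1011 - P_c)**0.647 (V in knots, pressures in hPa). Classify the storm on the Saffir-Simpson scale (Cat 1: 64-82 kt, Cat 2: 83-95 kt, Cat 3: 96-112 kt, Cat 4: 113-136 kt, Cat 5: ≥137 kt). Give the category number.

5

ΔP = 1011 − 862 = 149 hPa.
V ≈ 6.25 × 149^0.647 = 6.25 × 25.47 ≈ 159 kt.
159 kt falls in the Category 5 band.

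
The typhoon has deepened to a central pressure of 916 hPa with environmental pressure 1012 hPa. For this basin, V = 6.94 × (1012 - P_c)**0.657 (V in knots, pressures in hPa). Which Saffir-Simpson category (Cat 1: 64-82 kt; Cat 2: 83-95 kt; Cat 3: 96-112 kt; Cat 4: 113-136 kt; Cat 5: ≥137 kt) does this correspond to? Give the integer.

ΔP = 1012 − 916 = 96 hPa.
V ≈ 6.94 × 96^0.657 = 6.94 × 20.06 ≈ 139 kt.
139 kt falls in the Category 5 band.

5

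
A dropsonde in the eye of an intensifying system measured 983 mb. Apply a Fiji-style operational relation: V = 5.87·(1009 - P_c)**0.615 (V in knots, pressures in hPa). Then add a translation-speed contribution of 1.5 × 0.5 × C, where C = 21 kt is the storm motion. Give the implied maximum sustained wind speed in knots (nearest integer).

ΔP = 1009 − 983 = 26 mb.
26^0.615 ≈ 7.417.
V ≈ 5.87 × 7.417 ≈ 43.5 kt.
Translation term: 1.5 × 0.5 × 21 = 15.75 kt.
Corrected V ≈ 59.25 kt → 59 kt.

59 kt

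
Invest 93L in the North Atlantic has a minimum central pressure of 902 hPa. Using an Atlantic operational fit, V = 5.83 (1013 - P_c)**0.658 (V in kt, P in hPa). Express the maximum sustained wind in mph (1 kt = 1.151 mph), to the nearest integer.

149 mph

ΔP = 1013 − 902 = 111 hPa.
V ≈ 5.83 × 111^0.658 = 5.83 × 22.173 ≈ 129.268 kt.
129.268 × 1.151 ≈ 148.79 mph → 149 mph.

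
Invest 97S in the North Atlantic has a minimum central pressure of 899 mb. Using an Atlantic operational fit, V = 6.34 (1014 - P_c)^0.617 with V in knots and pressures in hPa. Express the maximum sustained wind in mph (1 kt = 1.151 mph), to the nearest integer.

136 mph

ΔP = 1014 − 899 = 115 mb.
V ≈ 6.34 × 115^0.617 = 6.34 × 18.683 ≈ 118.451 kt.
118.451 × 1.151 ≈ 136.34 mph → 136 mph.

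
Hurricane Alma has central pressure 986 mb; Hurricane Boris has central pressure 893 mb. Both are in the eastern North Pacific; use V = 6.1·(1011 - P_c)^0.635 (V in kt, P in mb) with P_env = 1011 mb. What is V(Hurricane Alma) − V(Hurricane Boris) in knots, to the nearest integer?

-79 kt

Hurricane Alma: ΔP = 25; V ≈ 6.1 × 25^0.635 ≈ 47.10 kt.
Hurricane Boris: ΔP = 118; V ≈ 6.1 × 118^0.635 ≈ 126.18 kt.
Difference ≈ 47.10 − 126.18 = -79.08 → -79 kt.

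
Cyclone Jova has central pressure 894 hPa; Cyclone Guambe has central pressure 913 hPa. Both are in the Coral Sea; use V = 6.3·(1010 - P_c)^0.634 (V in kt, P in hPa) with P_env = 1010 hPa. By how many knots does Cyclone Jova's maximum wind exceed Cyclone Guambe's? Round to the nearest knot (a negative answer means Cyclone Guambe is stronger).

Cyclone Jova: ΔP = 116; V ≈ 6.3 × 116^0.634 ≈ 128.29 kt.
Cyclone Guambe: ΔP = 97; V ≈ 6.3 × 97^0.634 ≈ 114.54 kt.
Difference ≈ 128.29 − 114.54 = 13.75 → 14 kt.

14 kt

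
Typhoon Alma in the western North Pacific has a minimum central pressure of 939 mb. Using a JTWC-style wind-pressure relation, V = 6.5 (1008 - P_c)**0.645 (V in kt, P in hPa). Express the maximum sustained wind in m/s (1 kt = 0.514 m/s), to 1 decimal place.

ΔP = 1008 − 939 = 69 mb.
V ≈ 6.5 × 69^0.645 = 6.5 × 15.348 ≈ 99.763 kt.
99.763 × 0.514 ≈ 51.28 m/s → 51.3 m/s.

51.3 m/s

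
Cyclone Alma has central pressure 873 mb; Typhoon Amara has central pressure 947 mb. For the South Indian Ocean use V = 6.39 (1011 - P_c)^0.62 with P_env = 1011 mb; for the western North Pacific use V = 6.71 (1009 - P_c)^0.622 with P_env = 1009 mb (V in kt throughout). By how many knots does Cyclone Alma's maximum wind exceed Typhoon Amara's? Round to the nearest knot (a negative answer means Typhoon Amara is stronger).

Cyclone Alma: ΔP = 138; V ≈ 6.39 × 138^0.62 ≈ 135.59 kt.
Typhoon Amara: ΔP = 62; V ≈ 6.71 × 62^0.622 ≈ 87.42 kt.
Difference ≈ 135.59 − 87.42 = 48.17 → 48 kt.

48 kt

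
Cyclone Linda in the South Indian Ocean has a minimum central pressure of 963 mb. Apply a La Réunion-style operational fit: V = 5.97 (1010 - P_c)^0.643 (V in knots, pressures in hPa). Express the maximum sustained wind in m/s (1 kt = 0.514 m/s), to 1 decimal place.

36.5 m/s

ΔP = 1010 − 963 = 47 mb.
V ≈ 5.97 × 47^0.643 = 5.97 × 11.889 ≈ 70.980 kt.
70.980 × 0.514 ≈ 36.48 m/s → 36.5 m/s.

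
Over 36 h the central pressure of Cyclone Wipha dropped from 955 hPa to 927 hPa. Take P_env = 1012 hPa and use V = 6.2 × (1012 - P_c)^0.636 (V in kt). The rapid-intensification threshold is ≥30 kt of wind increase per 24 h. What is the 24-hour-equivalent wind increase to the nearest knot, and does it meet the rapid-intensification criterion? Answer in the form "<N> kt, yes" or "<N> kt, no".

V₁: ΔP = 57, V ≈ 6.2 × 57^0.636 ≈ 81.12 kt.
V₂: ΔP = 85, V ≈ 6.2 × 85^0.636 ≈ 104.59 kt.
ΔV over 36 h = 23.47 kt → 24 h equivalent = 23.47 × 24/36 ≈ 15.65 kt.
16 kt < 30 kt ⇒ not rapid intensification.

16 kt, no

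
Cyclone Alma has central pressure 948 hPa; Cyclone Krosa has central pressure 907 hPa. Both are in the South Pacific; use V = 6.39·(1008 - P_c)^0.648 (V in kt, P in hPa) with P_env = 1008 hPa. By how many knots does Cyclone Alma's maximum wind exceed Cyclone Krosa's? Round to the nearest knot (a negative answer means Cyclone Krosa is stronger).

Cyclone Alma: ΔP = 60; V ≈ 6.39 × 60^0.648 ≈ 90.73 kt.
Cyclone Krosa: ΔP = 101; V ≈ 6.39 × 101^0.648 ≈ 127.15 kt.
Difference ≈ 90.73 − 127.15 = -36.42 → -36 kt.

-36 kt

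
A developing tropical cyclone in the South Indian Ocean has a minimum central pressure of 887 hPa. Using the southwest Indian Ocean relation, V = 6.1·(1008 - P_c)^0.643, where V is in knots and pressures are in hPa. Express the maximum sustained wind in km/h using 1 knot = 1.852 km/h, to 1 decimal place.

ΔP = 1008 − 887 = 121 hPa.
V ≈ 6.1 × 121^0.643 = 6.1 × 21.839 ≈ 133.217 kt.
133.217 × 1.852 ≈ 246.72 km/h → 246.7 km/h.

246.7 km/h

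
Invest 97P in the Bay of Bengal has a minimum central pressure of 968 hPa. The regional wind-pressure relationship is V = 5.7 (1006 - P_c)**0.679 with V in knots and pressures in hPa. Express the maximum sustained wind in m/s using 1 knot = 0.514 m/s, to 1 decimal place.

ΔP = 1006 − 968 = 38 hPa.
V ≈ 5.7 × 38^0.679 = 5.7 × 11.822 ≈ 67.383 kt.
67.383 × 0.514 ≈ 34.63 m/s → 34.6 m/s.

34.6 m/s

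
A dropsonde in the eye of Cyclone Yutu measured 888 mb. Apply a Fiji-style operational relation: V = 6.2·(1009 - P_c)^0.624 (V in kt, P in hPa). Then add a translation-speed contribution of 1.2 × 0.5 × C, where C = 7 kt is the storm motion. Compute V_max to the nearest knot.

ΔP = 1009 − 888 = 121 mb.
121^0.624 ≈ 19.937.
V ≈ 6.2 × 19.937 ≈ 123.6 kt.
Translation term: 1.2 × 0.5 × 7 = 4.2 kt.
Corrected V ≈ 127.8 kt → 128 kt.

128 kt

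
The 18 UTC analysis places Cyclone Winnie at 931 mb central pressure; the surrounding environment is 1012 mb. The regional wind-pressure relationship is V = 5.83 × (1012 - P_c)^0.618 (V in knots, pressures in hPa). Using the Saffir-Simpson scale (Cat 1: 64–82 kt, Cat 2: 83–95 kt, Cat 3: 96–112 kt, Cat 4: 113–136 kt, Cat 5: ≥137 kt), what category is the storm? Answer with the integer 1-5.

ΔP = 1012 − 931 = 81 mb.
V ≈ 5.83 × 81^0.618 = 5.83 × 15.12 ≈ 88 kt.
88 kt falls in the Category 2 band.

2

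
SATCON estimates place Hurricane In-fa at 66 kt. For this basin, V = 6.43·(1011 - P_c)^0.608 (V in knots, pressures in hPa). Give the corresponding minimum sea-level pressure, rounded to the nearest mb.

965 mb

ΔP = (V / 6.43)^(1/0.608) = (66/6.43)^1.645.
66/6.43 = 10.264; 10.264^1.645 ≈ 46.07 mb.
P_c = 1011 − 46.07 = 964.93 ≈ 965 mb.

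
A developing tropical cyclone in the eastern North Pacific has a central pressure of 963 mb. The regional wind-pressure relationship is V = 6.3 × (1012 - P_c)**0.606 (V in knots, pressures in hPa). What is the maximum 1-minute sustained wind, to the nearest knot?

ΔP = 1012 − 963 = 49 mb.
49^0.606 ≈ 10.574.
V ≈ 6.3 × 10.574 ≈ 66.6 kt.

67 kt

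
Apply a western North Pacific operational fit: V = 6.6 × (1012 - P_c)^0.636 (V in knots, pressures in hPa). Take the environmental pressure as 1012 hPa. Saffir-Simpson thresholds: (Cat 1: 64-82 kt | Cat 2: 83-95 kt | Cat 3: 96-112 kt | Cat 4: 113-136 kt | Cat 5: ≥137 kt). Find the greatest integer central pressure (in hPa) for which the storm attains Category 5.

Category 5 begins at V = 137 kt.
Required ΔP = (137/6.6)^(1/0.636) = 20.758^1.572 ≈ 117.77 hPa.
P_c ≤ 1012 − 117.77 = 894.23, so the highest integer P_c is 894 hPa.

894 hPa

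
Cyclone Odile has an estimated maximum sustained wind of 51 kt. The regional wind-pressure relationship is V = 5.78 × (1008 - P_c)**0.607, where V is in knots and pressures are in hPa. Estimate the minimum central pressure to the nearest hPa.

ΔP = (V / 5.78)^(1/0.607) = (51/5.78)^1.647.
51/5.78 = 8.824; 8.824^1.647 ≈ 36.13 hPa.
P_c = 1008 − 36.13 = 971.87 ≈ 972 hPa.

972 hPa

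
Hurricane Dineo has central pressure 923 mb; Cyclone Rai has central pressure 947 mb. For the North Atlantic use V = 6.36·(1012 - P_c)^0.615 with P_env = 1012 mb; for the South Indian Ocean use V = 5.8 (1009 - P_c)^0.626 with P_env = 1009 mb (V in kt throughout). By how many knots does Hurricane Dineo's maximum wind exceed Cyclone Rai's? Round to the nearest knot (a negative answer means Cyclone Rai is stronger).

24 kt

Hurricane Dineo: ΔP = 89; V ≈ 6.36 × 89^0.615 ≈ 100.54 kt.
Cyclone Rai: ΔP = 62; V ≈ 5.8 × 62^0.626 ≈ 76.82 kt.
Difference ≈ 100.54 − 76.82 = 23.72 → 24 kt.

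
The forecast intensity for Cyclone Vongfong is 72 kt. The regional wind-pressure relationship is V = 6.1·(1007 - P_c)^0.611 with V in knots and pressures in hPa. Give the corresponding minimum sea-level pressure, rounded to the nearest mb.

950 mb

ΔP = (V / 6.1)^(1/0.611) = (72/6.1)^1.637.
72/6.1 = 11.803; 11.803^1.637 ≈ 56.82 mb.
P_c = 1007 − 56.82 = 950.18 ≈ 950 mb.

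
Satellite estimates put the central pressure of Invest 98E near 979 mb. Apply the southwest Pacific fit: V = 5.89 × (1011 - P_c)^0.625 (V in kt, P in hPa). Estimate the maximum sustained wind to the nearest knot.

ΔP = 1011 − 979 = 32 mb.
32^0.625 ≈ 8.724.
V ≈ 5.89 × 8.724 ≈ 51.4 kt.

51 kt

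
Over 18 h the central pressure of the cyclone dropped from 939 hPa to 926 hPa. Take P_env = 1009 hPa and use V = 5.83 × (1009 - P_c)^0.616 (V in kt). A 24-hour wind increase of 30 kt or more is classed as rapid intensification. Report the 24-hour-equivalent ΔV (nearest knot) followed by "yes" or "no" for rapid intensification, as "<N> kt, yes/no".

12 kt, no

V₁: ΔP = 70, V ≈ 5.83 × 70^0.616 ≈ 79.85 kt.
V₂: ΔP = 83, V ≈ 5.83 × 83^0.616 ≈ 88.68 kt.
ΔV over 18 h = 8.83 kt → 24 h equivalent = 8.83 × 24/18 ≈ 11.77 kt.
12 kt < 30 kt ⇒ not rapid intensification.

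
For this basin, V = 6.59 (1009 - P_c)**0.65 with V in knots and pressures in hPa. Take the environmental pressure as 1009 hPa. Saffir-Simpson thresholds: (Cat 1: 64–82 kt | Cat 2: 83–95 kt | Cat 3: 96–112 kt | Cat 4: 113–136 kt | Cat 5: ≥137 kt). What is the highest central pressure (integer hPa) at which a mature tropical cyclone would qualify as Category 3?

947 hPa

Category 3 begins at V = 96 kt.
Required ΔP = (96/6.59)^(1/0.65) = 14.568^1.538 ≈ 61.63 hPa.
P_c ≤ 1009 − 61.63 = 947.37, so the highest integer P_c is 947 hPa.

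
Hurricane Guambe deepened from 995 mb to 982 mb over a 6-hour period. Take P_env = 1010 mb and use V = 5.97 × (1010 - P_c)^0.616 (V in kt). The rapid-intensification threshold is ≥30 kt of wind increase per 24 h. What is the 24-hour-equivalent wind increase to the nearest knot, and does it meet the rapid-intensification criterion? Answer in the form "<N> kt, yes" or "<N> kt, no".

V₁: ΔP = 15, V ≈ 5.97 × 15^0.616 ≈ 31.66 kt.
V₂: ΔP = 28, V ≈ 5.97 × 28^0.616 ≈ 46.50 kt.
ΔV over 6 h = 14.84 kt → 24 h equivalent = 14.84 × 24/6 ≈ 59.36 kt.
59 kt ≥ 30 kt ⇒ rapid intensification.

59 kt, yes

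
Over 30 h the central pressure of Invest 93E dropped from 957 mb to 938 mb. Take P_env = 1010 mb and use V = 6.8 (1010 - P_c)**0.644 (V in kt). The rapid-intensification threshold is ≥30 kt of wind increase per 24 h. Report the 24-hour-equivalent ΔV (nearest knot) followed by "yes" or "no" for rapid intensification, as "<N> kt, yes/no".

15 kt, no

V₁: ΔP = 53, V ≈ 6.8 × 53^0.644 ≈ 87.69 kt.
V₂: ΔP = 72, V ≈ 6.8 × 72^0.644 ≈ 106.81 kt.
ΔV over 30 h = 19.12 kt → 24 h equivalent = 19.12 × 24/30 ≈ 15.30 kt.
15 kt < 30 kt ⇒ not rapid intensification.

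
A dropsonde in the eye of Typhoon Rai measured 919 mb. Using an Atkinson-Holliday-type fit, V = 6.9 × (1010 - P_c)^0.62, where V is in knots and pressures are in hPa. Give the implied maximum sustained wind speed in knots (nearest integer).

ΔP = 1010 − 919 = 91 mb.
91^0.62 ≈ 16.391.
V ≈ 6.9 × 16.391 ≈ 113.1 kt.

113 kt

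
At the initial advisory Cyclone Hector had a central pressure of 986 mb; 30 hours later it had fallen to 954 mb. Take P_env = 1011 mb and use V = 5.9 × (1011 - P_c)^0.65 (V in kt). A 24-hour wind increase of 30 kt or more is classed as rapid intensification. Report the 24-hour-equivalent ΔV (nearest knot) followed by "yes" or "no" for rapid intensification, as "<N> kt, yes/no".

27 kt, no

V₁: ΔP = 25, V ≈ 5.9 × 25^0.65 ≈ 47.81 kt.
V₂: ΔP = 57, V ≈ 5.9 × 57^0.65 ≈ 81.69 kt.
ΔV over 30 h = 33.88 kt → 24 h equivalent = 33.88 × 24/30 ≈ 27.10 kt.
27 kt < 30 kt ⇒ not rapid intensification.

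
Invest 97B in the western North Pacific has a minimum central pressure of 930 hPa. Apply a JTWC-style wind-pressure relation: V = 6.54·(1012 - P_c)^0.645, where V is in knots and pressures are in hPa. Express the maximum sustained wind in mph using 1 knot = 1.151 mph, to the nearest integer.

ΔP = 1012 − 930 = 82 hPa.
V ≈ 6.54 × 82^0.645 = 6.54 × 17.156 ≈ 112.199 kt.
112.199 × 1.151 ≈ 129.14 mph → 129 mph.

129 mph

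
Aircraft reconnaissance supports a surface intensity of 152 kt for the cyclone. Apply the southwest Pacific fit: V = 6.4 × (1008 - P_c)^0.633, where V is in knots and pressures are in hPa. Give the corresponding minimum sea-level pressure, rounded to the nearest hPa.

859 hPa

ΔP = (V / 6.4)^(1/0.633) = (152/6.4)^1.580.
152/6.4 = 23.750; 23.750^1.580 ≈ 149.02 hPa.
P_c = 1008 − 149.02 = 858.98 ≈ 859 hPa.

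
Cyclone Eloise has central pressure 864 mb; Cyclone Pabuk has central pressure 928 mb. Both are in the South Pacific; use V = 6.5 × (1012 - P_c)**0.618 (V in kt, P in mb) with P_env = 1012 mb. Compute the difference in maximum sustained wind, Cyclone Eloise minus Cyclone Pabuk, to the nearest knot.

42 kt

Cyclone Eloise: ΔP = 148; V ≈ 6.5 × 148^0.618 ≈ 142.61 kt.
Cyclone Pabuk: ΔP = 84; V ≈ 6.5 × 84^0.618 ≈ 100.49 kt.
Difference ≈ 142.61 − 100.49 = 42.12 → 42 kt.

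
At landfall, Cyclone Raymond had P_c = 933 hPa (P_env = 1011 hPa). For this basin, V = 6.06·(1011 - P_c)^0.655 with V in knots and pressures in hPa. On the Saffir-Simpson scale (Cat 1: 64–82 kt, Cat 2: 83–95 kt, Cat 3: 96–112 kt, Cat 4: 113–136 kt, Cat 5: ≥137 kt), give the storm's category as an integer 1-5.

3

ΔP = 1011 − 933 = 78 hPa.
V ≈ 6.06 × 78^0.655 = 6.06 × 17.35 ≈ 105 kt.
105 kt falls in the Category 3 band.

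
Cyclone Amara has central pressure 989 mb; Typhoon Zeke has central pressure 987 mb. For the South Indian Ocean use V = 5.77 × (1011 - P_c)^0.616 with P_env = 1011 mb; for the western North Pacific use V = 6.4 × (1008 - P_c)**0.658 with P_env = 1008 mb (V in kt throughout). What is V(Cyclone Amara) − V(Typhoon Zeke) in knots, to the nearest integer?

Cyclone Amara: ΔP = 22; V ≈ 5.77 × 22^0.616 ≈ 38.74 kt.
Typhoon Zeke: ΔP = 21; V ≈ 6.4 × 21^0.658 ≈ 47.45 kt.
Difference ≈ 38.74 − 47.45 = -8.71 → -9 kt.

-9 kt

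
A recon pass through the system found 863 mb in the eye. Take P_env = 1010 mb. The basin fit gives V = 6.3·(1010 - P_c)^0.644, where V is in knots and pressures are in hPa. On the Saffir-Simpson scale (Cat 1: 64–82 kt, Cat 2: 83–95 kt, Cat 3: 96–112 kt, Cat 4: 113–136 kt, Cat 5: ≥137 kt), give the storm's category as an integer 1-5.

ΔP = 1010 − 863 = 147 mb.
V ≈ 6.3 × 147^0.644 = 6.3 × 24.87 ≈ 157 kt.
157 kt falls in the Category 5 band.

5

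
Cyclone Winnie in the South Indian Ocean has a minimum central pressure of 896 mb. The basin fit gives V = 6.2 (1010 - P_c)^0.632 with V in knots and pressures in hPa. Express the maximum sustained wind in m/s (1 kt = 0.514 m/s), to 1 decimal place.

63.6 m/s

ΔP = 1010 − 896 = 114 mb.
V ≈ 6.2 × 114^0.632 = 6.2 × 19.951 ≈ 123.696 kt.
123.696 × 0.514 ≈ 63.58 m/s → 63.6 m/s.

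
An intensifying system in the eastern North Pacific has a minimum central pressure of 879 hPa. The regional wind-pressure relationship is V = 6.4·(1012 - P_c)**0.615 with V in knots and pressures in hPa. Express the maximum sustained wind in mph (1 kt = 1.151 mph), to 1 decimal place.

ΔP = 1012 − 879 = 133 hPa.
V ≈ 6.4 × 133^0.615 = 6.4 × 20.238 ≈ 129.524 kt.
129.524 × 1.151 ≈ 149.08 mph → 149.1 mph.

149.1 mph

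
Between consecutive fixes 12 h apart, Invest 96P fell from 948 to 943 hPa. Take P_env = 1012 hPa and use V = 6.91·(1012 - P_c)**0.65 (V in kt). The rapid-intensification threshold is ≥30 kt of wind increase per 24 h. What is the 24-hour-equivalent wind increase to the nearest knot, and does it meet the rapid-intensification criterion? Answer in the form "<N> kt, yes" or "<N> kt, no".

10 kt, no

V₁: ΔP = 64, V ≈ 6.91 × 64^0.65 ≈ 103.16 kt.
V₂: ΔP = 69, V ≈ 6.91 × 69^0.65 ≈ 108.33 kt.
ΔV over 12 h = 5.17 kt → 24 h equivalent = 5.17 × 24/12 ≈ 10.34 kt.
10 kt < 30 kt ⇒ not rapid intensification.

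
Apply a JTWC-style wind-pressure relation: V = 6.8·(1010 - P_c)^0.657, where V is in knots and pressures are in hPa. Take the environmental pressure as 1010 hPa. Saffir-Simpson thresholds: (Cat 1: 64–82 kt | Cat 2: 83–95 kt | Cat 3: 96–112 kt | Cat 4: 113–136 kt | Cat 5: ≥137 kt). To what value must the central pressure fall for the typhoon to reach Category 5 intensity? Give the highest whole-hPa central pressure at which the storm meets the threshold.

913 hPa

Category 5 begins at V = 137 kt.
Required ΔP = (137/6.8)^(1/0.657) = 20.147^1.522 ≈ 96.63 hPa.
P_c ≤ 1010 − 96.63 = 913.37, so the highest integer P_c is 913 hPa.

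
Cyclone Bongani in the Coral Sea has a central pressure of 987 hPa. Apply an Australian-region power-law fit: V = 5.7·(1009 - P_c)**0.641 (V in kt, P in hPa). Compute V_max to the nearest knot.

41 kt

ΔP = 1009 − 987 = 22 hPa.
22^0.641 ≈ 7.253.
V ≈ 5.7 × 7.253 ≈ 41.3 kt.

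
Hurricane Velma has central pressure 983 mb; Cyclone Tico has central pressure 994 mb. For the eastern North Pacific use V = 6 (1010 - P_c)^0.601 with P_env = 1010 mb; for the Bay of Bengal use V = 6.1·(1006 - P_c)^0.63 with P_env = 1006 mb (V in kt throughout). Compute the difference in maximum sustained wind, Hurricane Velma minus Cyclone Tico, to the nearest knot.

Hurricane Velma: ΔP = 27; V ≈ 6 × 27^0.601 ≈ 43.49 kt.
Cyclone Tico: ΔP = 12; V ≈ 6.1 × 12^0.63 ≈ 29.19 kt.
Difference ≈ 43.49 − 29.19 = 14.30 → 14 kt.

14 kt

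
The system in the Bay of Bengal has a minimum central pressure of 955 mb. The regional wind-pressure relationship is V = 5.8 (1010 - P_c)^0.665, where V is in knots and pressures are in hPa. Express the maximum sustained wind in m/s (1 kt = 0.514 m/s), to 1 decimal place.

42.8 m/s

ΔP = 1010 − 955 = 55 mb.
V ≈ 5.8 × 55^0.665 = 5.8 × 14.366 ≈ 83.324 kt.
83.324 × 0.514 ≈ 42.83 m/s → 42.8 m/s.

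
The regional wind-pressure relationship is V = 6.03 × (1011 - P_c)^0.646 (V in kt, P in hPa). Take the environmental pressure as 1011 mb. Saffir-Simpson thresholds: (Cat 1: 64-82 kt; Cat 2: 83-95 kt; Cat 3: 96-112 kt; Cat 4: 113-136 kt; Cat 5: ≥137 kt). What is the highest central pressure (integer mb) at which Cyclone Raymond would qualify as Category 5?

Category 5 begins at V = 137 kt.
Required ΔP = (137/6.03)^(1/0.646) = 22.720^1.548 ≈ 125.80 mb.
P_c ≤ 1011 − 125.80 = 885.20, so the highest integer P_c is 885 mb.

885 mb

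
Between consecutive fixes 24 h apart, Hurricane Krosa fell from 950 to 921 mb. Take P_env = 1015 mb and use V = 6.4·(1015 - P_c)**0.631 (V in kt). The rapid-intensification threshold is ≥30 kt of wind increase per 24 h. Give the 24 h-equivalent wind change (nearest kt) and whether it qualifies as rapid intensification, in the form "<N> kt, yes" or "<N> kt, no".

V₁: ΔP = 65, V ≈ 6.4 × 65^0.631 ≈ 89.15 kt.
V₂: ΔP = 94, V ≈ 6.4 × 94^0.631 ≈ 112.52 kt.
ΔV over 24 h = 23.37 kt → 24 h equivalent = 23.37 × 24/24 ≈ 23.37 kt.
23 kt < 30 kt ⇒ not rapid intensification.

23 kt, no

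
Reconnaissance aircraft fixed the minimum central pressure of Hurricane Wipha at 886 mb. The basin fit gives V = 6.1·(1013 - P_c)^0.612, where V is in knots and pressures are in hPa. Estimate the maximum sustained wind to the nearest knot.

ΔP = 1013 − 886 = 127 mb.
127^0.612 ≈ 19.388.
V ≈ 6.1 × 19.388 ≈ 118.3 kt.

118 kt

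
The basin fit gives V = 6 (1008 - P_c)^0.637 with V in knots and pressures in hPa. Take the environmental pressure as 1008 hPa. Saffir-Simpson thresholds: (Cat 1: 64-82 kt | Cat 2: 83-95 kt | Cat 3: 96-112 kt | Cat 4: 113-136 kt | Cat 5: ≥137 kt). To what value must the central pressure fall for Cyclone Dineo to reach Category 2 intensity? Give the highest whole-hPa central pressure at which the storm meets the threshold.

946 hPa

Category 2 begins at V = 83 kt.
Required ΔP = (83/6)^(1/0.637) = 13.833^1.570 ≈ 61.82 hPa.
P_c ≤ 1008 − 61.82 = 946.18, so the highest integer P_c is 946 hPa.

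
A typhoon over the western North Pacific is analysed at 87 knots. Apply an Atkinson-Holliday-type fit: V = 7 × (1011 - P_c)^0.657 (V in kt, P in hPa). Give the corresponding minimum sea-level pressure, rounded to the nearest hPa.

965 hPa

ΔP = (V / 7)^(1/0.657) = (87/7)^1.522.
87/7 = 12.429; 12.429^1.522 ≈ 46.32 hPa.
P_c = 1011 − 46.32 = 964.68 ≈ 965 hPa.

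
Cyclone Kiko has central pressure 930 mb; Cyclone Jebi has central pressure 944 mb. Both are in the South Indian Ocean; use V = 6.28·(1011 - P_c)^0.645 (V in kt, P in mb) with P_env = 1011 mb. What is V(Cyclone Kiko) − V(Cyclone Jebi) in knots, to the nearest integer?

Cyclone Kiko: ΔP = 81; V ≈ 6.28 × 81^0.645 ≈ 106.89 kt.
Cyclone Jebi: ΔP = 67; V ≈ 6.28 × 67^0.645 ≈ 94.58 kt.
Difference ≈ 106.89 − 94.58 = 12.31 → 12 kt.

12 kt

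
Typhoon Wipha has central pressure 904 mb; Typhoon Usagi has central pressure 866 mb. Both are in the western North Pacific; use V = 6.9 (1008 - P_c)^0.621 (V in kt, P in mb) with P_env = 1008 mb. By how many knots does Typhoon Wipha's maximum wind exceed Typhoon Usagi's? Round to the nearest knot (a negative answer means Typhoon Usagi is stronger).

Typhoon Wipha: ΔP = 104; V ≈ 6.9 × 104^0.621 ≈ 123.43 kt.
Typhoon Usagi: ΔP = 142; V ≈ 6.9 × 142^0.621 ≈ 149.77 kt.
Difference ≈ 123.43 − 149.77 = -26.34 → -26 kt.

-26 kt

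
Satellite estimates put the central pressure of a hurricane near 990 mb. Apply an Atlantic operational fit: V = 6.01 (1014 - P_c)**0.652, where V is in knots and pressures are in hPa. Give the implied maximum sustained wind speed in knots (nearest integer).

48 kt

ΔP = 1014 − 990 = 24 mb.
24^0.652 ≈ 7.941.
V ≈ 6.01 × 7.941 ≈ 47.7 kt.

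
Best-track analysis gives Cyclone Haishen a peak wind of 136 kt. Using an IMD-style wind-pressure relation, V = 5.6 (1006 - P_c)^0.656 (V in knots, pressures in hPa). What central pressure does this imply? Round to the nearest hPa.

877 hPa

ΔP = (V / 5.6)^(1/0.656) = (136/5.6)^1.524.
136/5.6 = 24.286; 24.286^1.524 ≈ 129.36 hPa.
P_c = 1006 − 129.36 = 876.64 ≈ 877 hPa.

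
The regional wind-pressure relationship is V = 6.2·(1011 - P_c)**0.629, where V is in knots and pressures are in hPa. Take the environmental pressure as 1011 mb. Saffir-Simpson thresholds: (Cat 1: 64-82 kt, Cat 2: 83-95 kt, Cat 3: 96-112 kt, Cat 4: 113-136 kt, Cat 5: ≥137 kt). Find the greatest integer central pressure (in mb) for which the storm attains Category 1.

970 mb

Category 1 begins at V = 64 kt.
Required ΔP = (64/6.2)^(1/0.629) = 10.323^1.590 ≈ 40.90 mb.
P_c ≤ 1011 − 40.90 = 970.10, so the highest integer P_c is 970 mb.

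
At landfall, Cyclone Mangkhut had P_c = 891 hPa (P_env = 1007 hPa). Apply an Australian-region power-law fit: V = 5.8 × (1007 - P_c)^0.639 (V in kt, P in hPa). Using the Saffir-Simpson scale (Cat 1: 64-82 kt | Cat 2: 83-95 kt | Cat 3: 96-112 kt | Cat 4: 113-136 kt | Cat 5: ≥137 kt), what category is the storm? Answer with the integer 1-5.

4

ΔP = 1007 − 891 = 116 hPa.
V ≈ 5.8 × 116^0.639 = 5.8 × 20.85 ≈ 121 kt.
121 kt falls in the Category 4 band.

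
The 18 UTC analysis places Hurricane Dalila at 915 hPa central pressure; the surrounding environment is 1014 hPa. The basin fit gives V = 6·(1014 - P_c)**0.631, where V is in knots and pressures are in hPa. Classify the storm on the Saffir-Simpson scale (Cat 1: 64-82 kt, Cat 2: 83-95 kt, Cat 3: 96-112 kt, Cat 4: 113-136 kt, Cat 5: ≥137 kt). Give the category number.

3

ΔP = 1014 − 915 = 99 hPa.
V ≈ 6 × 99^0.631 = 6 × 18.17 ≈ 109 kt.
109 kt falls in the Category 3 band.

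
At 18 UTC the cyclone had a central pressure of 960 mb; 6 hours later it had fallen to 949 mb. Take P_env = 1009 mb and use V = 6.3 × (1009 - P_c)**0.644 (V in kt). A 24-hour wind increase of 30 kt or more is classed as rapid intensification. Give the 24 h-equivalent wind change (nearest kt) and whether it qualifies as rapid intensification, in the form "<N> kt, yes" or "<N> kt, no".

V₁: ΔP = 49, V ≈ 6.3 × 49^0.644 ≈ 77.24 kt.
V₂: ΔP = 60, V ≈ 6.3 × 60^0.644 ≈ 88.00 kt.
ΔV over 6 h = 10.76 kt → 24 h equivalent = 10.76 × 24/6 ≈ 43.04 kt.
43 kt ≥ 30 kt ⇒ rapid intensification.

43 kt, yes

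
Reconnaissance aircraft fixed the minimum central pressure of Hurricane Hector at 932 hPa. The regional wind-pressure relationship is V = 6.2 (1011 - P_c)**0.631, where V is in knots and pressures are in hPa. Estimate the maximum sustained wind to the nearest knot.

ΔP = 1011 − 932 = 79 hPa.
79^0.631 ≈ 15.754.
V ≈ 6.2 × 15.754 ≈ 97.7 kt.

98 kt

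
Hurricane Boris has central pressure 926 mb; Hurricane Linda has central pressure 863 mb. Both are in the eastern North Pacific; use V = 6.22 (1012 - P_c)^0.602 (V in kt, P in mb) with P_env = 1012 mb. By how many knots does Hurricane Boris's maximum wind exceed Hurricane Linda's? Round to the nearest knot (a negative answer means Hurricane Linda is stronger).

-36 kt

Hurricane Boris: ΔP = 86; V ≈ 6.22 × 86^0.602 ≈ 90.86 kt.
Hurricane Linda: ΔP = 149; V ≈ 6.22 × 149^0.602 ≈ 126.49 kt.
Difference ≈ 90.86 − 126.49 = -35.63 → -36 kt.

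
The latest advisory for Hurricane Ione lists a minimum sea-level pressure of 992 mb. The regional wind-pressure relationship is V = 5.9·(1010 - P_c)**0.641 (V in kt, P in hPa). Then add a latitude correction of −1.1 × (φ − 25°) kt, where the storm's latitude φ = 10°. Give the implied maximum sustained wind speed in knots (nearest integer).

54 kt

ΔP = 1010 − 992 = 18 mb.
18^0.641 ≈ 6.377.
V ≈ 5.9 × 6.377 ≈ 37.6 kt.
Latitude correction: −1.1 × (10 − 25) = 16.5 kt.
Corrected V ≈ 54.1 kt → 54 kt.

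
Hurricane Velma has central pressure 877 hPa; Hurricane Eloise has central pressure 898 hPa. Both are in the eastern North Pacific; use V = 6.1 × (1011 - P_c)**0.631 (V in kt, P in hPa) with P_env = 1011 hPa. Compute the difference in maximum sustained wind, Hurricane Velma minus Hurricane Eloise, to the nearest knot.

Hurricane Velma: ΔP = 134; V ≈ 6.1 × 134^0.631 ≈ 134.13 kt.
Hurricane Eloise: ΔP = 113; V ≈ 6.1 × 113^0.631 ≈ 120.45 kt.
Difference ≈ 134.13 − 120.45 = 13.68 → 14 kt.

14 kt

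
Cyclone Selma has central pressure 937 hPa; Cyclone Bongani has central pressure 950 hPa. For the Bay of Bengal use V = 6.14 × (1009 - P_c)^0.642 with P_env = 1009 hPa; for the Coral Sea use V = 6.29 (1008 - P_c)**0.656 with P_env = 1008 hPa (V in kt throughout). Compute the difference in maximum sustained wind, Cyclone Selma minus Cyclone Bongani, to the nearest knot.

Cyclone Selma: ΔP = 72; V ≈ 6.14 × 72^0.642 ≈ 95.63 kt.
Cyclone Bongani: ΔP = 58; V ≈ 6.29 × 58^0.656 ≈ 90.25 kt.
Difference ≈ 95.63 − 90.25 = 5.38 → 5 kt.

5 kt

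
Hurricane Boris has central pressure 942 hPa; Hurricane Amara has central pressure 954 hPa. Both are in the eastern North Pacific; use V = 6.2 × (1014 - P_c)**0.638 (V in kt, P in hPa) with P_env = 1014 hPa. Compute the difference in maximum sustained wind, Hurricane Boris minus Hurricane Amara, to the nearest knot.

Hurricane Boris: ΔP = 72; V ≈ 6.2 × 72^0.638 ≈ 94.92 kt.
Hurricane Amara: ΔP = 60; V ≈ 6.2 × 60^0.638 ≈ 84.50 kt.
Difference ≈ 94.92 − 84.50 = 10.42 → 10 kt.

10 kt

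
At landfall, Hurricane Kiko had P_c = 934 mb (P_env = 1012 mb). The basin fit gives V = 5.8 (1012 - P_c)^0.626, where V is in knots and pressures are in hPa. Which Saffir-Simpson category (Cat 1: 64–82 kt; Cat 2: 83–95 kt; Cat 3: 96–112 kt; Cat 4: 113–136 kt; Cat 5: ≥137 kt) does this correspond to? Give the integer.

ΔP = 1012 − 934 = 78 mb.
V ≈ 5.8 × 78^0.626 = 5.8 × 15.29 ≈ 89 kt.
89 kt falls in the Category 2 band.

2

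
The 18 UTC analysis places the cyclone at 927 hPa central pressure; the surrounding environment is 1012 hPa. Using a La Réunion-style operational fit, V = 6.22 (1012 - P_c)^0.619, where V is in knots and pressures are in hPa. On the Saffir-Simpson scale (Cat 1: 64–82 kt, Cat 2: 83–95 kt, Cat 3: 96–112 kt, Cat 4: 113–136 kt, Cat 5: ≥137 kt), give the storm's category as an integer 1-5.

ΔP = 1012 − 927 = 85 hPa.
V ≈ 6.22 × 85^0.619 = 6.22 × 15.64 ≈ 97 kt.
97 kt falls in the Category 3 band.

3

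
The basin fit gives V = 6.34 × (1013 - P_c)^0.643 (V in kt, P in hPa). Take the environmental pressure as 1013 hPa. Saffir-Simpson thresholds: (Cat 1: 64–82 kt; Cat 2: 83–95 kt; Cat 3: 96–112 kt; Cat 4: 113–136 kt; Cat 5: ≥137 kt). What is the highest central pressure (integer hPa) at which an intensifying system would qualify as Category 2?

958 hPa

Category 2 begins at V = 83 kt.
Required ΔP = (83/6.34)^(1/0.643) = 13.091^1.555 ≈ 54.59 hPa.
P_c ≤ 1013 − 54.59 = 958.41, so the highest integer P_c is 958 hPa.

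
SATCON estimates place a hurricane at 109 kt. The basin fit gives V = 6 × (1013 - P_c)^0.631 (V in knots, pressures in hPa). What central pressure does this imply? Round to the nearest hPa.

914 hPa

ΔP = (V / 6)^(1/0.631) = (109/6)^1.585.
109/6 = 18.167; 18.167^1.585 ≈ 99.01 hPa.
P_c = 1013 − 99.01 = 913.99 ≈ 914 hPa.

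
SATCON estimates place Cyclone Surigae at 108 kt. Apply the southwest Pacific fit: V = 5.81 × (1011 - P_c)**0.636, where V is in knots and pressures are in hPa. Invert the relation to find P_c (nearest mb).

912 mb

ΔP = (V / 5.81)^(1/0.636) = (108/5.81)^1.572.
108/5.81 = 18.589; 18.589^1.572 ≈ 99.01 mb.
P_c = 1011 − 99.01 = 911.99 ≈ 912 mb.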